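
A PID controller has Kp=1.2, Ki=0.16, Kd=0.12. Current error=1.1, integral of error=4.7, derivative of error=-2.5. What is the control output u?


u = Kp*e + Ki*int(e) + Kd*de/dt
= 1.2*1.1 + 0.16*4.7 + 0.12*(-2.5)
= 1.32 + 0.752 + -0.3
= 1.772


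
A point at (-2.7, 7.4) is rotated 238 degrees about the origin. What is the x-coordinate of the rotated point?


x' = x*cos(theta) - y*sin(theta)
cos(238 deg) = -0.5299, sin(238 deg) = -0.848
x' = -2.7 * -0.5299 - 7.4 * -0.848
= 1.4308 - -6.2756
= 7.7063


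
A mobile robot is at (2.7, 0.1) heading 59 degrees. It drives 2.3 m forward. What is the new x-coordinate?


x_new = x0 + d*cos(theta)
= 2.7 + 2.3*cos(59)
= 2.7 + 1.1846
= 3.8846


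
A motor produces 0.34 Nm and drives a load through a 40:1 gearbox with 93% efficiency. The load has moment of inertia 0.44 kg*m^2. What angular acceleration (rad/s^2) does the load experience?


tau_out = tau_motor * N * eta
= 0.34 * 40 * 0.93 = 12.648 Nm
alpha = tau_out / I = 12.648 / 0.44
= 28.7455 rad/s^2


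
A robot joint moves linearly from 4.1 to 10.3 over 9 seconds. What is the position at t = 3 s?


s = t/T = 3/9 = 0.3333
p(t) = p0 + (pf-p0)*s
= 4.1 + (10.3 - 4.1) * 0.3333
= 6.1667


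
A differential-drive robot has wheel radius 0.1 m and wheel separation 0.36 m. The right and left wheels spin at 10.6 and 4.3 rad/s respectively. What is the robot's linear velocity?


vR = r*wR = 0.1*10.6 = 1.06 m/s
vL = r*wL = 0.1*4.3 = 0.43 m/s
v = (vR+vL)/2 = 0.745 m/s
omega = (vR-vL)/L = 1.75 rad/s
linear velocity = 0.745 m/s


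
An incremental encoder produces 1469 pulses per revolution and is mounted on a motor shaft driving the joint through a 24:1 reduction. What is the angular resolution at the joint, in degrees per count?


counts per rev = 1469
effective counts at joint = 1469 * 24 = 35256
resolution = 360 / 35256
= 0.0102 deg/count


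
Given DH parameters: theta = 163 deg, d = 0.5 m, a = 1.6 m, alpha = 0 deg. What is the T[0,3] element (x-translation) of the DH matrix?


T[0,3] = a * cos(theta)
= 1.6 * cos(163 deg)
= 1.6 * -0.9563
= -1.5301


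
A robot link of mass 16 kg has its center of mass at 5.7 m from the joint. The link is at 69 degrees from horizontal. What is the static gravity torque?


tau = m*g*L*cos(angle)
= 16 * 9.81 * 5.7 * cos(69 deg)
= 16 * 9.81 * 5.7 * 0.3584
= 320.6218 Nm


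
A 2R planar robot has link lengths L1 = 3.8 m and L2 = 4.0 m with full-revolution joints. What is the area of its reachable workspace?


r_max = L1 + L2 = 7.8 m
r_min = |L1 - L2| = 0.2 m
Area = pi*(r_max^2 - r_min^2)
= pi*(60.84 - 0.04)
= pi * 60.8
= 191.0088 m^2


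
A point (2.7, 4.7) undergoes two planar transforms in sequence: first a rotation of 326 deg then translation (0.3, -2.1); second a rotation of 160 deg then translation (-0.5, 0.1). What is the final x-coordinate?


After transform 1:
x1 = cos(326)*2.7 - sin(326)*4.7 + 0.3 = 5.1666
y1 = sin(326)*2.7 + cos(326)*4.7 + -2.1 = 0.2867
After transform 2:
x2 = cos(160)*5.1666 - sin(160)*0.2867 + -0.5
= -5.4531


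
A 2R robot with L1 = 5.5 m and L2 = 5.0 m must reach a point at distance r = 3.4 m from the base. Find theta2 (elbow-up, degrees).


cos(theta2) = (r^2 - L1^2 - L2^2) / (2*L1*L2)
cos(theta2) = (11.56 - 30.25 - 25.0) / 55.0
cos(theta2) = -0.794364
theta2 = 142.5952 degrees


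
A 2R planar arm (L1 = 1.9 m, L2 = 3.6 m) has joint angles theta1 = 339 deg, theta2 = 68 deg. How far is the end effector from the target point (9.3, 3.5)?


End effector via forward kinematics:
x = L1*cos(t1) + L2*cos(t1+t2) = 4.229
y = L1*sin(t1) + L2*sin(t1+t2) = 1.952
Distance to target:
d = sqrt((9.3 - 4.229)^2 + (3.5 - 1.952)^2)
= sqrt(25.7151 + 2.3964)
= 5.302 m


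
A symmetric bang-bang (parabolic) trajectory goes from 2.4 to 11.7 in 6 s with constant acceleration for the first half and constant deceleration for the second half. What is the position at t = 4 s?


Symmetric rest-to-rest: each phase covers (pf-p0)/2 in time T/2. 0.5*a*(T/2)^2 = (pf-p0)/2 => a = 4*(pf-p0)/T^2
a = 4*(11.7-2.4)/6^2 = 1.0333
t = 4 is in the deceleration phase (t > T/2).
p = pf - 0.5*a*(T-t)^2 = 11.7 - 0.5*1.0333*2^2
= 9.6333


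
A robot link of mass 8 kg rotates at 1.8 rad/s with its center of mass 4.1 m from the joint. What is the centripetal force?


F = m * omega^2 * r
= 8 * 1.8^2 * 4.1
= 8 * 3.24 * 4.1
= 106.272 N


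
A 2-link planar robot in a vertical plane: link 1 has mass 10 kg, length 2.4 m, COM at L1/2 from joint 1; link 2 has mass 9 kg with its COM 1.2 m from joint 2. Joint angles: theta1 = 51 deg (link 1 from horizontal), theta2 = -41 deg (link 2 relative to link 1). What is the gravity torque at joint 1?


Horizontal distance from joint 1 to link-1 COM:
  x_c1 = (L1/2)*cos(t1) = 1.2 * 0.6293 = 0.7552 m
Horizontal distance from joint 1 to link-2 COM:
  x_c2 = L1*cos(t1) + Lc2*cos(t1+t2)
       = 2.4*0.6293 + 1.2*0.9848 = 2.6921 m
tau1 = m1*g*x_c1 + m2*g*x_c2
     = 10*9.81*0.7552 + 9*9.81*2.6921
     = 74.0836 + 237.6889
     = 311.7725 Nm


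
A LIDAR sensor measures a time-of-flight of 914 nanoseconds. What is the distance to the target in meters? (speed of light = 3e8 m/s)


tof = 914 ns = 9.14e-07 s
dist = c * tof / 2
= 3e8 * 9.14e-07 / 2
= 137.1 m


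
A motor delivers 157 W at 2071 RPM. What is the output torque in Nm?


omega = 2071 * 2*pi/60 = 216.8746 rad/s
tau = P / omega = 157 / 216.8746
= 0.7239 Nm


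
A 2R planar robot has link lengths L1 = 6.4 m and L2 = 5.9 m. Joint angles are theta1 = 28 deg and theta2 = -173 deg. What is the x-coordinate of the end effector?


Convert angles to radians: theta1 = 0.4887, theta2 = -3.0194
x = L1*cos(theta1) + L2*cos(theta1+theta2)
x = 5.6509 + -4.833
x = 0.8179


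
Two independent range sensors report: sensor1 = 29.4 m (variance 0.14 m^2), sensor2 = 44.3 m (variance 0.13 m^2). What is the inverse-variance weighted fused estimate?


w1 = (1/var1) / (1/var1 + 1/var2)
   = 7.1429 / (7.1429 + 7.6923) = 0.4815
w2 = 1 - w1 = 0.5185
fused = w1*s1 + w2*s2 = 14.1556 + 22.9704
= 37.1259 m


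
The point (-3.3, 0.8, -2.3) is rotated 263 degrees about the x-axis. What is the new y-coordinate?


Rotation about x-axis: y' = y*cos(theta) - z*sin(theta)
= 0.8 * -0.1219 - -2.3 * -0.9925
= -2.3804


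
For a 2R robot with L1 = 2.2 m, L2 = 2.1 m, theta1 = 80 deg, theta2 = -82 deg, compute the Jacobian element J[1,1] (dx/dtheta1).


J[1,1] = -L1*sin(t1) - L2*sin(t1+t2)
= -2.2*sin(80) - 2.1*sin(-2)
= -2.0933


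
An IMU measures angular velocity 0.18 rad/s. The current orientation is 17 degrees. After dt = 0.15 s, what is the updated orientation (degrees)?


delta_theta = w * dt = 0.18 * 0.15 = 0.027 rad
= 1.547 deg
theta_new = 17 + 1.547 = 18.547 deg


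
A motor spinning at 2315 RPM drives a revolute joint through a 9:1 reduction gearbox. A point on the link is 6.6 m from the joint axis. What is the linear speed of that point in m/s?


omega_motor = 2315 * 2*pi/60 = 242.4262 rad/s
omega_joint = omega_motor / 9 = 26.9362 rad/s
v = omega_joint * r = 26.9362 * 6.6
= 177.7792 m/s


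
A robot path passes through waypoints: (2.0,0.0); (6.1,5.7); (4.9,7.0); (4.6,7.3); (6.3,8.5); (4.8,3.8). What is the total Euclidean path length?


Segment lengths:
  seg1 = sqrt((4.1)^2 + (5.7)^2) = 7.0214
  seg2 = sqrt((-1.2)^2 + (1.3)^2) = 1.7692
  seg3 = sqrt((-0.3)^2 + (0.3)^2) = 0.4243
  seg4 = sqrt((1.7)^2 + (1.2)^2) = 2.0809
  seg5 = sqrt((-1.5)^2 + (-4.7)^2) = 4.9336
Total = 16.2293


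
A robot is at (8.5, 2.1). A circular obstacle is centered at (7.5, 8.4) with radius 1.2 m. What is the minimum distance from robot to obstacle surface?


center_dist = sqrt((8.5-7.5)^2 + (2.1-8.4)^2)
= sqrt(1.0 + 39.69)
= 6.3789
min_dist = center_dist - radius = 6.3789 - 1.2 = 5.1789 m


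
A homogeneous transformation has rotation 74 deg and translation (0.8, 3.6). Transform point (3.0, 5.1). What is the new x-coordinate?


x' = cos(theta)*px - sin(theta)*py + tx
= 0.2756*3.0 - 0.9613*5.1 + 0.8
= -3.2755


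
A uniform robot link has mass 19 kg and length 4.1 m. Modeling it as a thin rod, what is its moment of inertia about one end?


I = (1/3) * m * L^2
= (1/3) * 19 * 4.1^2
= 0.333333 * 19 * 16.81
= 106.4633 kg*m^2


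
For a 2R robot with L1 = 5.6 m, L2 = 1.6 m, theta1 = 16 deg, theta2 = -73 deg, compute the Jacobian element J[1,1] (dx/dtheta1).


J[1,1] = -L1*sin(t1) - L2*sin(t1+t2)
= -5.6*sin(16) - 1.6*sin(-57)
= -0.2017


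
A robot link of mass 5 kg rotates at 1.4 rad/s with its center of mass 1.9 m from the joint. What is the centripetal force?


F = m * omega^2 * r
= 5 * 1.4^2 * 1.9
= 5 * 1.96 * 1.9
= 18.62 N


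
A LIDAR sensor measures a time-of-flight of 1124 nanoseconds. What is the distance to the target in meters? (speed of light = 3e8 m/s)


tof = 1124 ns = 1.124e-06 s
dist = c * tof / 2
= 3e8 * 1.124e-06 / 2
= 168.6 m


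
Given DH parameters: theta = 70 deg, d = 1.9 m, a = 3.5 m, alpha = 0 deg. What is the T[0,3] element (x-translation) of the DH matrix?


T[0,3] = a * cos(theta)
= 3.5 * cos(70 deg)
= 3.5 * 0.342
= 1.1971


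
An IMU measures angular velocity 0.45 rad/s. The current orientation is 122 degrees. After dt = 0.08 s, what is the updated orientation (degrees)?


delta_theta = w * dt = 0.45 * 0.08 = 0.036 rad
= 2.0626 deg
theta_new = 122 + 2.0626 = 124.0626 deg


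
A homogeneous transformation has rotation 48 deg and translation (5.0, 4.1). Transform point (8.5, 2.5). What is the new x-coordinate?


x' = cos(theta)*px - sin(theta)*py + tx
= 0.6691*8.5 - 0.7431*2.5 + 5.0
= 8.8297


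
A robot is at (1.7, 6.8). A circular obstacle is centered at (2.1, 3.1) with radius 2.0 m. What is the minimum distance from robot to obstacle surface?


center_dist = sqrt((1.7-2.1)^2 + (6.8-3.1)^2)
= sqrt(0.16 + 13.69)
= 3.7216
min_dist = center_dist - radius = 3.7216 - 2.0 = 1.7216 m


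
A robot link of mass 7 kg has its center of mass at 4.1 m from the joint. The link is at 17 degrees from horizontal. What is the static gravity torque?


tau = m*g*L*cos(angle)
= 7 * 9.81 * 4.1 * cos(17 deg)
= 7 * 9.81 * 4.1 * 0.9563
= 269.2447 Nm


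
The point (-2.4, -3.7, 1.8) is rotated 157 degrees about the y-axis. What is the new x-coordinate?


Rotation about y-axis: x' = x*cos(theta) + z*sin(theta)
= -2.4 * -0.9205 + 1.8 * 0.3907
= 2.9125


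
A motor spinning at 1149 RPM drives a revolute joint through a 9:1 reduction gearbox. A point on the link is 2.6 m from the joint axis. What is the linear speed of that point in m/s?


omega_motor = 1149 * 2*pi/60 = 120.323 rad/s
omega_joint = omega_motor / 9 = 13.3692 rad/s
v = omega_joint * r = 13.3692 * 2.6
= 34.76 m/s


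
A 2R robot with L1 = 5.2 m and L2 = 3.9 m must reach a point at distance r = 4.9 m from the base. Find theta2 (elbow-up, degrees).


cos(theta2) = (r^2 - L1^2 - L2^2) / (2*L1*L2)
cos(theta2) = (24.01 - 27.04 - 15.21) / 40.56
cos(theta2) = -0.449704
theta2 = 116.7247 degrees


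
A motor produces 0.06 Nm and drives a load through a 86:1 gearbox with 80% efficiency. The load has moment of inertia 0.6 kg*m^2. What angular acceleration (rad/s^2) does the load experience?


tau_out = tau_motor * N * eta
= 0.06 * 86 * 0.8 = 4.128 Nm
alpha = tau_out / I = 4.128 / 0.6
= 6.88 rad/s^2


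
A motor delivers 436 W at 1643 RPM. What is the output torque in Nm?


omega = 1643 * 2*pi/60 = 172.0546 rad/s
tau = P / omega = 436 / 172.0546
= 2.5341 Nm


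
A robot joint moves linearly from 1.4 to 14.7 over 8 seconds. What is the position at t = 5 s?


s = t/T = 5/8 = 0.625
p(t) = p0 + (pf-p0)*s
= 1.4 + (14.7 - 1.4) * 0.625
= 9.7125


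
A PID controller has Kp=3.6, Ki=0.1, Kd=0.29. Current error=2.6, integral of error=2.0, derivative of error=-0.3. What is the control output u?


u = Kp*e + Ki*int(e) + Kd*de/dt
= 3.6*2.6 + 0.1*2.0 + 0.29*(-0.3)
= 9.36 + 0.2 + -0.087
= 9.473


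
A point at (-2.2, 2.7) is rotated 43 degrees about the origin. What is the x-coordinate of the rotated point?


x' = x*cos(theta) - y*sin(theta)
cos(43 deg) = 0.7314, sin(43 deg) = 0.682
x' = -2.2 * 0.7314 - 2.7 * 0.682
= -1.609 - 1.8414
= -3.4504


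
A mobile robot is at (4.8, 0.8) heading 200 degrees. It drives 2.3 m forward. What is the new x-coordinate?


x_new = x0 + d*cos(theta)
= 4.8 + 2.3*cos(200)
= 4.8 + -2.1613
= 2.6387


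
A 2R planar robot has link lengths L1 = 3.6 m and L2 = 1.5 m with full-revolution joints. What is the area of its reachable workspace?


r_max = L1 + L2 = 5.1 m
r_min = |L1 - L2| = 2.1 m
Area = pi*(r_max^2 - r_min^2)
= pi*(26.01 - 4.41)
= pi * 21.6
= 67.8584 m^2


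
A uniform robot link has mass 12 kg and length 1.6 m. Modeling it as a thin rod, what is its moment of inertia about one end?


I = (1/3) * m * L^2
= (1/3) * 12 * 1.6^2
= 0.333333 * 12 * 2.56
= 10.24 kg*m^2


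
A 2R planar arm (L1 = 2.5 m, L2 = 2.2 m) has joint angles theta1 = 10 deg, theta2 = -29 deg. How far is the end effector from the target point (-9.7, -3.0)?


End effector via forward kinematics:
x = L1*cos(t1) + L2*cos(t1+t2) = 4.5422
y = L1*sin(t1) + L2*sin(t1+t2) = -0.2821
Distance to target:
d = sqrt((-9.7 - 4.5422)^2 + (-3.0 - -0.2821)^2)
= sqrt(202.8391 + 7.3868)
= 14.4992 m


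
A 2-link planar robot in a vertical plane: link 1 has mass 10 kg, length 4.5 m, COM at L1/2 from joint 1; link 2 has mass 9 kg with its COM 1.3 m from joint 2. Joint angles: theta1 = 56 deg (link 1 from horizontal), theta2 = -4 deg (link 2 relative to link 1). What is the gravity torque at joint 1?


Horizontal distance from joint 1 to link-1 COM:
  x_c1 = (L1/2)*cos(t1) = 2.25 * 0.5592 = 1.2582 m
Horizontal distance from joint 1 to link-2 COM:
  x_c2 = L1*cos(t1) + Lc2*cos(t1+t2)
       = 4.5*0.5592 + 1.3*0.6157 = 3.3167 m
tau1 = m1*g*x_c1 + m2*g*x_c2
     = 10*9.81*1.2582 + 9*9.81*3.3167
     = 123.4279 + 292.8339
     = 416.2618 Nm


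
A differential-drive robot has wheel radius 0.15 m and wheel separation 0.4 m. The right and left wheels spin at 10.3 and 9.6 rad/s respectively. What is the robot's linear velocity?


vR = r*wR = 0.15*10.3 = 1.545 m/s
vL = r*wL = 0.15*9.6 = 1.44 m/s
v = (vR+vL)/2 = 1.4925 m/s
omega = (vR-vL)/L = 0.2625 rad/s
linear velocity = 1.4925 m/s


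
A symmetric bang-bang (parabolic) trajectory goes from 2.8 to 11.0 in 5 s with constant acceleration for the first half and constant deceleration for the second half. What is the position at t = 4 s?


Symmetric rest-to-rest: each phase covers (pf-p0)/2 in time T/2. 0.5*a*(T/2)^2 = (pf-p0)/2 => a = 4*(pf-p0)/T^2
a = 4*(11.0-2.8)/5^2 = 1.312
t = 4 is in the deceleration phase (t > T/2).
p = pf - 0.5*a*(T-t)^2 = 11.0 - 0.5*1.312*1^2
= 10.344


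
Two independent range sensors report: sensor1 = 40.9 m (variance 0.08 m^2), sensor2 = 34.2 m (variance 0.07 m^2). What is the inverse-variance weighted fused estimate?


w1 = (1/var1) / (1/var1 + 1/var2)
   = 12.5 / (12.5 + 14.2857) = 0.4667
w2 = 1 - w1 = 0.5333
fused = w1*s1 + w2*s2 = 19.0867 + 18.24
= 37.3267 m


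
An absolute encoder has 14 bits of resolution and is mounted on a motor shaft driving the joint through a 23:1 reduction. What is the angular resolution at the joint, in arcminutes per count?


counts = 2^14 = 16384
effective counts at joint = 16384 * 23 = 376832
resolution = 360*60 / 376832
= 0.0573 arcmin/count


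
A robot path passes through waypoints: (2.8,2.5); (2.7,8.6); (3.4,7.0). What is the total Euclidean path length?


Segment lengths:
  seg1 = sqrt((-0.1)^2 + (6.1)^2) = 6.1008
  seg2 = sqrt((0.7)^2 + (-1.6)^2) = 1.7464
Total = 7.8472


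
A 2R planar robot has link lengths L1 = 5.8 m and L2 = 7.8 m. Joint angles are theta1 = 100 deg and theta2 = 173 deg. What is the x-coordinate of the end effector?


Convert angles to radians: theta1 = 1.7453, theta2 = 3.0194
x = L1*cos(theta1) + L2*cos(theta1+theta2)
x = -1.0072 + 0.4082
x = -0.5989


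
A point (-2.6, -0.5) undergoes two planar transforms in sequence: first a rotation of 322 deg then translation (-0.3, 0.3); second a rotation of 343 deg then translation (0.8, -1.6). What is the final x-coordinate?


After transform 1:
x1 = cos(322)*-2.6 - sin(322)*-0.5 + -0.3 = -2.6567
y1 = sin(322)*-2.6 + cos(322)*-0.5 + 0.3 = 1.5067
After transform 2:
x2 = cos(343)*-2.6567 - sin(343)*1.5067 + 0.8
= -1.3001


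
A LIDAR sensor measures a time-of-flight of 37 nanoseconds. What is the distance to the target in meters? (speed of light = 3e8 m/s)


tof = 37 ns = 3.7e-08 s
dist = c * tof / 2
= 3e8 * 3.7e-08 / 2
= 5.55 m


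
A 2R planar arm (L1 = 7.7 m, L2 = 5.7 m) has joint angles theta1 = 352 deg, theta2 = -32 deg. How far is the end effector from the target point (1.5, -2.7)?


End effector via forward kinematics:
x = L1*cos(t1) + L2*cos(t1+t2) = 11.9915
y = L1*sin(t1) + L2*sin(t1+t2) = -4.7355
Distance to target:
d = sqrt((1.5 - 11.9915)^2 + (-2.7 - -4.7355)^2)
= sqrt(110.0719 + 4.1434)
= 10.6872 m


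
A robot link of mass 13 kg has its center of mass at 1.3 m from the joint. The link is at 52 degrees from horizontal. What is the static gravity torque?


tau = m*g*L*cos(angle)
= 13 * 9.81 * 1.3 * cos(52 deg)
= 13 * 9.81 * 1.3 * 0.6157
= 102.0699 Nm


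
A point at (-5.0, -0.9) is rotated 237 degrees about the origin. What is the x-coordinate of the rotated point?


x' = x*cos(theta) - y*sin(theta)
cos(237 deg) = -0.5446, sin(237 deg) = -0.8387
x' = -5.0 * -0.5446 - -0.9 * -0.8387
= 2.7232 - 0.7548
= 1.9684


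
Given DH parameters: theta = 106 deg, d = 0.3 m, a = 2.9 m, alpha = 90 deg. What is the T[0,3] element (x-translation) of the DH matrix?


T[0,3] = a * cos(theta)
= 2.9 * cos(106 deg)
= 2.9 * -0.2756
= -0.7993


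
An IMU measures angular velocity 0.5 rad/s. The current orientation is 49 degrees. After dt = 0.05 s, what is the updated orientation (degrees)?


delta_theta = w * dt = 0.5 * 0.05 = 0.025 rad
= 1.4324 deg
theta_new = 49 + 1.4324 = 50.4324 deg


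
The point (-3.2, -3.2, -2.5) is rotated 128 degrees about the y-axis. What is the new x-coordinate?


Rotation about y-axis: x' = x*cos(theta) + z*sin(theta)
= -3.2 * -0.6157 + -2.5 * 0.788
= 1.0000e-04


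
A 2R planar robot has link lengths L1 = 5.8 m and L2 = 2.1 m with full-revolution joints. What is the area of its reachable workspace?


r_max = L1 + L2 = 7.9 m
r_min = |L1 - L2| = 3.7 m
Area = pi*(r_max^2 - r_min^2)
= pi*(62.41 - 13.69)
= pi * 48.72
= 153.0584 m^2


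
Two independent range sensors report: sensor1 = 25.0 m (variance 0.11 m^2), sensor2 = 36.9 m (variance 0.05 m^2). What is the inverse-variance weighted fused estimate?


w1 = (1/var1) / (1/var1 + 1/var2)
   = 9.0909 / (9.0909 + 20.0) = 0.3125
w2 = 1 - w1 = 0.6875
fused = w1*s1 + w2*s2 = 7.8125 + 25.3687
= 33.1812 m


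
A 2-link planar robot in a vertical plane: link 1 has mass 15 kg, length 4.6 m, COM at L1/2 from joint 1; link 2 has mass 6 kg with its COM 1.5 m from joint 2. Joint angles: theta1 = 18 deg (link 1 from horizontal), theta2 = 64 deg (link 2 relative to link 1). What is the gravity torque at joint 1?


Horizontal distance from joint 1 to link-1 COM:
  x_c1 = (L1/2)*cos(t1) = 2.3 * 0.9511 = 2.1874 m
Horizontal distance from joint 1 to link-2 COM:
  x_c2 = L1*cos(t1) + Lc2*cos(t1+t2)
       = 4.6*0.9511 + 1.5*0.1392 = 4.5836 m
tau1 = m1*g*x_c1 + m2*g*x_c2
     = 15*9.81*2.1874 + 6*9.81*4.5836
     = 321.8803 + 269.7919
     = 591.6722 Nm


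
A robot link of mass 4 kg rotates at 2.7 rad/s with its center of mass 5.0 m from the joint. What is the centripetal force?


F = m * omega^2 * r
= 4 * 2.7^2 * 5.0
= 4 * 7.29 * 5.0
= 145.8 N


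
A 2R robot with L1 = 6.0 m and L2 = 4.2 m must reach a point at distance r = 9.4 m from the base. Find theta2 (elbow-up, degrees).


cos(theta2) = (r^2 - L1^2 - L2^2) / (2*L1*L2)
cos(theta2) = (88.36 - 36.0 - 17.64) / 50.4
cos(theta2) = 0.688889
theta2 = 46.4578 degrees


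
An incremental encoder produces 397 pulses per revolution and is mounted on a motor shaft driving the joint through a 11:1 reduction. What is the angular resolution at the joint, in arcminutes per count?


counts per rev = 397
effective counts at joint = 397 * 11 = 4367
resolution = 360*60 / 4367
= 4.9462 arcmin/count


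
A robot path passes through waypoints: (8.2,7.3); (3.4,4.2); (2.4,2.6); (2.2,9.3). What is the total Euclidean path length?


Segment lengths:
  seg1 = sqrt((-4.8)^2 + (-3.1)^2) = 5.714
  seg2 = sqrt((-1.0)^2 + (-1.6)^2) = 1.8868
  seg3 = sqrt((-0.2)^2 + (6.7)^2) = 6.703
Total = 14.3038


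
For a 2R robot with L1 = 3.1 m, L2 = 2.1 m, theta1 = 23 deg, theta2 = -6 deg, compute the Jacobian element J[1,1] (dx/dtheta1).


J[1,1] = -L1*sin(t1) - L2*sin(t1+t2)
= -3.1*sin(23) - 2.1*sin(17)
= -1.8252


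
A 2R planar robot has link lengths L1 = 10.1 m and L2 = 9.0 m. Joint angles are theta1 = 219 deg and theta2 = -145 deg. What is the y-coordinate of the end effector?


Convert angles to radians: theta1 = 3.8223, theta2 = -2.5307
y = L1*sin(theta1) + L2*sin(theta1+theta2)
y = -6.3561 + 8.6514
y = 2.2952


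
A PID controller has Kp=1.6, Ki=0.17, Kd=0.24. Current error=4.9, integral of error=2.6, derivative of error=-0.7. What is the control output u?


u = Kp*e + Ki*int(e) + Kd*de/dt
= 1.6*4.9 + 0.17*2.6 + 0.24*(-0.7)
= 7.84 + 0.442 + -0.168
= 8.114


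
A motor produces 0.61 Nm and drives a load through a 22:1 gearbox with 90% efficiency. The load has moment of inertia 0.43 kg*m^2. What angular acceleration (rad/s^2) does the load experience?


tau_out = tau_motor * N * eta
= 0.61 * 22 * 0.9 = 12.078 Nm
alpha = tau_out / I = 12.078 / 0.43
= 28.0884 rad/s^2


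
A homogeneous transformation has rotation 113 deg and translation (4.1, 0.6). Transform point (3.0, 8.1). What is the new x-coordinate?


x' = cos(theta)*px - sin(theta)*py + tx
= -0.3907*3.0 - 0.9205*8.1 + 4.1
= -4.5283


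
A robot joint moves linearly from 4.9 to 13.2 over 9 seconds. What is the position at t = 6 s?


s = t/T = 6/9 = 0.6667
p(t) = p0 + (pf-p0)*s
= 4.9 + (13.2 - 4.9) * 0.6667
= 10.4333


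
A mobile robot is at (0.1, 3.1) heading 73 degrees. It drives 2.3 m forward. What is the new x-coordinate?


x_new = x0 + d*cos(theta)
= 0.1 + 2.3*cos(73)
= 0.1 + 0.6725
= 0.7725


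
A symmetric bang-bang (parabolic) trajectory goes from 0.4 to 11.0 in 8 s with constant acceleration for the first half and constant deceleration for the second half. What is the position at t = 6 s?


Symmetric rest-to-rest: each phase covers (pf-p0)/2 in time T/2. 0.5*a*(T/2)^2 = (pf-p0)/2 => a = 4*(pf-p0)/T^2
a = 4*(11.0-0.4)/8^2 = 0.6625
t = 6 is in the deceleration phase (t > T/2).
p = pf - 0.5*a*(T-t)^2 = 11.0 - 0.5*0.6625*2^2
= 9.675


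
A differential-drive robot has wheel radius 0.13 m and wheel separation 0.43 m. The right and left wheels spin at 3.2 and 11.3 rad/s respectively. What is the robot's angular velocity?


vR = r*wR = 0.13*3.2 = 0.416 m/s
vL = r*wL = 0.13*11.3 = 1.469 m/s
v = (vR+vL)/2 = 0.9425 m/s
omega = (vR-vL)/L = -2.4488 rad/s
angular velocity = -2.4488 rad/s


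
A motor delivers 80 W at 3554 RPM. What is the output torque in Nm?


omega = 3554 * 2*pi/60 = 372.174 rad/s
tau = P / omega = 80 / 372.174
= 0.215 Nm


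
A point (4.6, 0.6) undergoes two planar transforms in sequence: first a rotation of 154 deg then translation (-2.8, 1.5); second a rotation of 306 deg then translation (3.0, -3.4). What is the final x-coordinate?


After transform 1:
x1 = cos(154)*4.6 - sin(154)*0.6 + -2.8 = -7.1975
y1 = sin(154)*4.6 + cos(154)*0.6 + 1.5 = 2.9772
After transform 2:
x2 = cos(306)*-7.1975 - sin(306)*2.9772 + 3.0
= 1.1781


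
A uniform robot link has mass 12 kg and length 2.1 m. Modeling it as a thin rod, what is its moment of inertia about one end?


I = (1/3) * m * L^2
= (1/3) * 12 * 2.1^2
= 0.333333 * 12 * 4.41
= 17.64 kg*m^2


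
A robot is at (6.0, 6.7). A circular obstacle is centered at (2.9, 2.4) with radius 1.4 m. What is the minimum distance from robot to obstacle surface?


center_dist = sqrt((6.0-2.9)^2 + (6.7-2.4)^2)
= sqrt(9.61 + 18.49)
= 5.3009
min_dist = center_dist - radius = 5.3009 - 1.4 = 3.9009 m


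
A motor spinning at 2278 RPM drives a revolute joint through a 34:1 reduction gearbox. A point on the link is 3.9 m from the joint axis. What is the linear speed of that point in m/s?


omega_motor = 2278 * 2*pi/60 = 238.5516 rad/s
omega_joint = omega_motor / 34 = 7.0162 rad/s
v = omega_joint * r = 7.0162 * 3.9
= 27.3633 m/s


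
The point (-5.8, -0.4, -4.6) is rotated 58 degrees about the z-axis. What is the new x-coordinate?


Rotation about z-axis: x' = x*cos(theta) - y*sin(theta)
= -5.8 * 0.5299 - -0.4 * 0.848
= -2.7343


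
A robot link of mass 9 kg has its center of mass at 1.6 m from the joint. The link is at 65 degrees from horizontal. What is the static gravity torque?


tau = m*g*L*cos(angle)
= 9 * 9.81 * 1.6 * cos(65 deg)
= 9 * 9.81 * 1.6 * 0.4226
= 59.7007 Nm


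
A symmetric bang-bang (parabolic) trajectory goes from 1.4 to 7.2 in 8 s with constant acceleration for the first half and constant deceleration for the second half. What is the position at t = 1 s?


Symmetric rest-to-rest: each phase covers (pf-p0)/2 in time T/2. 0.5*a*(T/2)^2 = (pf-p0)/2 => a = 4*(pf-p0)/T^2
a = 4*(7.2-1.4)/8^2 = 0.3625
t = 1 is in the acceleration phase (t <= T/2).
p = p0 + 0.5*a*t^2 = 1.4 + 0.5*0.3625*1^2
= 1.5812


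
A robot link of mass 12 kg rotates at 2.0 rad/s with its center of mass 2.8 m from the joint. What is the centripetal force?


F = m * omega^2 * r
= 12 * 2.0^2 * 2.8
= 12 * 4.0 * 2.8
= 134.4 N


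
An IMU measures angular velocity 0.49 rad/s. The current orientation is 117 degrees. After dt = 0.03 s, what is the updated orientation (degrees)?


delta_theta = w * dt = 0.49 * 0.03 = 0.0147 rad
= 0.8422 deg
theta_new = 117 + 0.8422 = 117.8422 deg


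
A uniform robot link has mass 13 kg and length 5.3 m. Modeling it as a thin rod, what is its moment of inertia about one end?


I = (1/3) * m * L^2
= (1/3) * 13 * 5.3^2
= 0.333333 * 13 * 28.09
= 121.7233 kg*m^2


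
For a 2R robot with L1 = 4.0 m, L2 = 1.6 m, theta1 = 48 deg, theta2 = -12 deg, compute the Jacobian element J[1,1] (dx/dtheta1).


J[1,1] = -L1*sin(t1) - L2*sin(t1+t2)
= -4.0*sin(48) - 1.6*sin(36)
= -3.913


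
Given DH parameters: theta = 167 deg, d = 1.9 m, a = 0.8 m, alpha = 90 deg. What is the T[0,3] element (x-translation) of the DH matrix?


T[0,3] = a * cos(theta)
= 0.8 * cos(167 deg)
= 0.8 * -0.9744
= -0.7795


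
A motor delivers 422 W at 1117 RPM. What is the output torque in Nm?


omega = 1117 * 2*pi/60 = 116.972 rad/s
tau = P / omega = 422 / 116.972
= 3.6077 Nm


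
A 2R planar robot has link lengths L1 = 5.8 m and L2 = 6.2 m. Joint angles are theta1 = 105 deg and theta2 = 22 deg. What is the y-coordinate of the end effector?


Convert angles to radians: theta1 = 1.8326, theta2 = 0.384
y = L1*sin(theta1) + L2*sin(theta1+theta2)
y = 5.6024 + 4.9515
y = 10.5539


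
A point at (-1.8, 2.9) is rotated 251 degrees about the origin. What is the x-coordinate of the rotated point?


x' = x*cos(theta) - y*sin(theta)
cos(251 deg) = -0.3256, sin(251 deg) = -0.9455
x' = -1.8 * -0.3256 - 2.9 * -0.9455
= 0.586 - -2.742
= 3.328


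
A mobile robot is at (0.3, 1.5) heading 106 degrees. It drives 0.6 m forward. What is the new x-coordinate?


x_new = x0 + d*cos(theta)
= 0.3 + 0.6*cos(106)
= 0.3 + -0.1654
= 0.1346


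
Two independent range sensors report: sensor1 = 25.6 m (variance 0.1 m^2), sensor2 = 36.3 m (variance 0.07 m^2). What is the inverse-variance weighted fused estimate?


w1 = (1/var1) / (1/var1 + 1/var2)
   = 10.0 / (10.0 + 14.2857) = 0.4118
w2 = 1 - w1 = 0.5882
fused = w1*s1 + w2*s2 = 10.5412 + 21.3529
= 31.8941 m


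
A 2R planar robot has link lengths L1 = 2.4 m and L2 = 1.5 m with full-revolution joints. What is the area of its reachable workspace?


r_max = L1 + L2 = 3.9 m
r_min = |L1 - L2| = 0.9 m
Area = pi*(r_max^2 - r_min^2)
= pi*(15.21 - 0.81)
= pi * 14.4
= 45.2389 m^2


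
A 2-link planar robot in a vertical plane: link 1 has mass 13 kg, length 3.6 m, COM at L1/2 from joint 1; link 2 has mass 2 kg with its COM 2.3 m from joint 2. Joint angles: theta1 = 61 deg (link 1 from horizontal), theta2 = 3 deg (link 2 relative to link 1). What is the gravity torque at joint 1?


Horizontal distance from joint 1 to link-1 COM:
  x_c1 = (L1/2)*cos(t1) = 1.8 * 0.4848 = 0.8727 m
Horizontal distance from joint 1 to link-2 COM:
  x_c2 = L1*cos(t1) + Lc2*cos(t1+t2)
       = 3.6*0.4848 + 2.3*0.4384 = 2.7536 m
tau1 = m1*g*x_c1 + m2*g*x_c2
     = 13*9.81*0.8727 + 2*9.81*2.7536
     = 111.29 + 54.025
     = 165.315 Nm


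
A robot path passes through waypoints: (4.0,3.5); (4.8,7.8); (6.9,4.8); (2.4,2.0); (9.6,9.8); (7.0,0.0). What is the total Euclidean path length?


Segment lengths:
  seg1 = sqrt((0.8)^2 + (4.3)^2) = 4.3738
  seg2 = sqrt((2.1)^2 + (-3.0)^2) = 3.662
  seg3 = sqrt((-4.5)^2 + (-2.8)^2) = 5.3
  seg4 = sqrt((7.2)^2 + (7.8)^2) = 10.6151
  seg5 = sqrt((-2.6)^2 + (-9.8)^2) = 10.139
Total = 34.0899


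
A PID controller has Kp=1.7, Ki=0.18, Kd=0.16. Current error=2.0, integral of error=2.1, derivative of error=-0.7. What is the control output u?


u = Kp*e + Ki*int(e) + Kd*de/dt
= 1.7*2.0 + 0.18*2.1 + 0.16*(-0.7)
= 3.4 + 0.378 + -0.112
= 3.666


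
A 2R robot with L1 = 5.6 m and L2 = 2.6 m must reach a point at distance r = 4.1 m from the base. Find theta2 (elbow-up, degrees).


cos(theta2) = (r^2 - L1^2 - L2^2) / (2*L1*L2)
cos(theta2) = (16.81 - 31.36 - 6.76) / 29.12
cos(theta2) = -0.731799
theta2 = 137.0375 degrees


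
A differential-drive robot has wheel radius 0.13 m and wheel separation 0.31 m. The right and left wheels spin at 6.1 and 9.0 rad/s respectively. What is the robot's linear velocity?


vR = r*wR = 0.13*6.1 = 0.793 m/s
vL = r*wL = 0.13*9.0 = 1.17 m/s
v = (vR+vL)/2 = 0.9815 m/s
omega = (vR-vL)/L = -1.2161 rad/s
linear velocity = 0.9815 m/s


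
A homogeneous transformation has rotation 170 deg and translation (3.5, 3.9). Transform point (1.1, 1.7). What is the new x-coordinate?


x' = cos(theta)*px - sin(theta)*py + tx
= -0.9848*1.1 - 0.1736*1.7 + 3.5
= 2.1215


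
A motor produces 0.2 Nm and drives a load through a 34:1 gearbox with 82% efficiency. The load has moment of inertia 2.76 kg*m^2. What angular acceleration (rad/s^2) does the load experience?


tau_out = tau_motor * N * eta
= 0.2 * 34 * 0.82 = 5.576 Nm
alpha = tau_out / I = 5.576 / 2.76
= 2.0203 rad/s^2


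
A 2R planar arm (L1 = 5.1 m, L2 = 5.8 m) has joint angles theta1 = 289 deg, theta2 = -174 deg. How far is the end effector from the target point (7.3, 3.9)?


End effector via forward kinematics:
x = L1*cos(t1) + L2*cos(t1+t2) = -0.7908
y = L1*sin(t1) + L2*sin(t1+t2) = 0.4344
Distance to target:
d = sqrt((7.3 - -0.7908)^2 + (3.9 - 0.4344)^2)
= sqrt(65.4609 + 12.0101)
= 8.8018 m


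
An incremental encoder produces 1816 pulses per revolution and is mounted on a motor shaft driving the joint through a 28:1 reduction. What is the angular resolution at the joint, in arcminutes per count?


counts per rev = 1816
effective counts at joint = 1816 * 28 = 50848
resolution = 360*60 / 50848
= 0.4248 arcmin/count


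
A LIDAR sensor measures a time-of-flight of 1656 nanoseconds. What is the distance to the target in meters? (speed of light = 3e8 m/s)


tof = 1656 ns = 1.656e-06 s
dist = c * tof / 2
= 3e8 * 1.656e-06 / 2
= 248.4 m


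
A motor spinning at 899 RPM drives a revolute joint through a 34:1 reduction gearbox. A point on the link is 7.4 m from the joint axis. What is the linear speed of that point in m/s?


omega_motor = 899 * 2*pi/60 = 94.1431 rad/s
omega_joint = omega_motor / 34 = 2.7689 rad/s
v = omega_joint * r = 2.7689 * 7.4
= 20.49 m/s


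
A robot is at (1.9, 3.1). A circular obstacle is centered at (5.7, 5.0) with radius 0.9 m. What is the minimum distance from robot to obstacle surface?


center_dist = sqrt((1.9-5.7)^2 + (3.1-5.0)^2)
= sqrt(14.44 + 3.61)
= 4.2485
min_dist = center_dist - radius = 4.2485 - 0.9 = 3.3485 m


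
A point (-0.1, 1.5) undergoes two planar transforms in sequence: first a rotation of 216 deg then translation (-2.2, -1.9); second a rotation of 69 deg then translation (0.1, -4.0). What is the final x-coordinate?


After transform 1:
x1 = cos(216)*-0.1 - sin(216)*1.5 + -2.2 = -1.2374
y1 = sin(216)*-0.1 + cos(216)*1.5 + -1.9 = -3.0547
After transform 2:
x2 = cos(69)*-1.2374 - sin(69)*-3.0547 + 0.1
= 2.5084


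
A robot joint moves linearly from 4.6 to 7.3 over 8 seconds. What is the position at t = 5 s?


s = t/T = 5/8 = 0.625
p(t) = p0 + (pf-p0)*s
= 4.6 + (7.3 - 4.6) * 0.625
= 6.2875


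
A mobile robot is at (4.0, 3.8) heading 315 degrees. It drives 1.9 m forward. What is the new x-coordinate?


x_new = x0 + d*cos(theta)
= 4.0 + 1.9*cos(315)
= 4.0 + 1.3435
= 5.3435


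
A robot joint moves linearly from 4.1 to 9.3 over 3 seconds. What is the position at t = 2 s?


s = t/T = 2/3 = 0.6667
p(t) = p0 + (pf-p0)*s
= 4.1 + (9.3 - 4.1) * 0.6667
= 7.5667


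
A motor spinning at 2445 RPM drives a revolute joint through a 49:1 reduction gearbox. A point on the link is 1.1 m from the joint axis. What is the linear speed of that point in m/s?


omega_motor = 2445 * 2*pi/60 = 256.0398 rad/s
omega_joint = omega_motor / 49 = 5.2253 rad/s
v = omega_joint * r = 5.2253 * 1.1
= 5.7478 m/s


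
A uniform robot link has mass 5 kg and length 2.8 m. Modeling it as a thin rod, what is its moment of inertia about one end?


I = (1/3) * m * L^2
= (1/3) * 5 * 2.8^2
= 0.333333 * 5 * 7.84
= 13.0667 kg*m^2


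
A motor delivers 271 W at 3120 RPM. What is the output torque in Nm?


omega = 3120 * 2*pi/60 = 326.7256 rad/s
tau = P / omega = 271 / 326.7256
= 0.8294 Nm


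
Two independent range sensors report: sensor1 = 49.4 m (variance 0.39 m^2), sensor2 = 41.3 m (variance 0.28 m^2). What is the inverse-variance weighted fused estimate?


w1 = (1/var1) / (1/var1 + 1/var2)
   = 2.5641 / (2.5641 + 3.5714) = 0.4179
w2 = 1 - w1 = 0.5821
fused = w1*s1 + w2*s2 = 20.6448 + 24.0403
= 44.6851 m


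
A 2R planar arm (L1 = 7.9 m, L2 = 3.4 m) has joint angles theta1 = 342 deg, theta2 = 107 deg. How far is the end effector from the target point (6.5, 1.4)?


End effector via forward kinematics:
x = L1*cos(t1) + L2*cos(t1+t2) = 7.5727
y = L1*sin(t1) + L2*sin(t1+t2) = 0.9582
Distance to target:
d = sqrt((6.5 - 7.5727)^2 + (1.4 - 0.9582)^2)
= sqrt(1.1507 + 0.1951)
= 1.1601 m


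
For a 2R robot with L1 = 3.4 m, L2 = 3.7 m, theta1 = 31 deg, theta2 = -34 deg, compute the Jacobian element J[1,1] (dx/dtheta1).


J[1,1] = -L1*sin(t1) - L2*sin(t1+t2)
= -3.4*sin(31) - 3.7*sin(-3)
= -1.5575


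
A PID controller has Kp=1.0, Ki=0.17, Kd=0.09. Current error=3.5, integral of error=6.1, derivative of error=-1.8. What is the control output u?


u = Kp*e + Ki*int(e) + Kd*de/dt
= 1.0*3.5 + 0.17*6.1 + 0.09*(-1.8)
= 3.5 + 1.037 + -0.162
= 4.375


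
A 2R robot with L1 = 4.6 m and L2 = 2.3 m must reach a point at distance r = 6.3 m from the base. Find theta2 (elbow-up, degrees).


cos(theta2) = (r^2 - L1^2 - L2^2) / (2*L1*L2)
cos(theta2) = (39.69 - 21.16 - 5.29) / 21.16
cos(theta2) = 0.625709
theta2 = 51.2658 degrees


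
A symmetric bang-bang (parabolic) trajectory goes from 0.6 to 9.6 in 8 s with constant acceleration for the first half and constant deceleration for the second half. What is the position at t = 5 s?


Symmetric rest-to-rest: each phase covers (pf-p0)/2 in time T/2. 0.5*a*(T/2)^2 = (pf-p0)/2 => a = 4*(pf-p0)/T^2
a = 4*(9.6-0.6)/8^2 = 0.5625
t = 5 is in the deceleration phase (t > T/2).
p = pf - 0.5*a*(T-t)^2 = 9.6 - 0.5*0.5625*3^2
= 7.0687


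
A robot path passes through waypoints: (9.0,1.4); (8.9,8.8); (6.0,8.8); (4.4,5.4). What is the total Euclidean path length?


Segment lengths:
  seg1 = sqrt((-0.1)^2 + (7.4)^2) = 7.4007
  seg2 = sqrt((-2.9)^2 + (0.0)^2) = 2.9
  seg3 = sqrt((-1.6)^2 + (-3.4)^2) = 3.7577
Total = 14.0583


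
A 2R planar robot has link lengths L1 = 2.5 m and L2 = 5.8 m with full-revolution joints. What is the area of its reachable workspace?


r_max = L1 + L2 = 8.3 m
r_min = |L1 - L2| = 3.3 m
Area = pi*(r_max^2 - r_min^2)
= pi*(68.89 - 10.89)
= pi * 58.0
= 182.2124 m^2


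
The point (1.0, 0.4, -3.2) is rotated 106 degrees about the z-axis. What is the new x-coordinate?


Rotation about z-axis: x' = x*cos(theta) - y*sin(theta)
= 1.0 * -0.2756 - 0.4 * 0.9613
= -0.6601


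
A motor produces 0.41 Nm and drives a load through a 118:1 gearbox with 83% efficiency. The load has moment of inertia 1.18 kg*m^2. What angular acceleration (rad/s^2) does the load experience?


tau_out = tau_motor * N * eta
= 0.41 * 118 * 0.83 = 40.1554 Nm
alpha = tau_out / I = 40.1554 / 1.18
= 34.03 rad/s^2


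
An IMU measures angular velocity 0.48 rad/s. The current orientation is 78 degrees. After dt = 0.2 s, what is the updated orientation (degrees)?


delta_theta = w * dt = 0.48 * 0.2 = 0.096 rad
= 5.5004 deg
theta_new = 78 + 5.5004 = 83.5004 deg


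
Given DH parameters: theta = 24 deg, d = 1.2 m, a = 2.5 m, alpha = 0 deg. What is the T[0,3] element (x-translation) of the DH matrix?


T[0,3] = a * cos(theta)
= 2.5 * cos(24 deg)
= 2.5 * 0.9135
= 2.2839


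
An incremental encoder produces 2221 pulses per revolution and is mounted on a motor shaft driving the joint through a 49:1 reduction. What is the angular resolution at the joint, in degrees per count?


counts per rev = 2221
effective counts at joint = 2221 * 49 = 108829
resolution = 360 / 108829
= 0.0033 deg/count


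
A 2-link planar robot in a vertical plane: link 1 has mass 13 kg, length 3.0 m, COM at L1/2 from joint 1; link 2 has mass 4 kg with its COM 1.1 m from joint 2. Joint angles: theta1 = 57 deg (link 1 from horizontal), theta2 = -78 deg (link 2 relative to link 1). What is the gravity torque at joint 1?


Horizontal distance from joint 1 to link-1 COM:
  x_c1 = (L1/2)*cos(t1) = 1.5 * 0.5446 = 0.817 m
Horizontal distance from joint 1 to link-2 COM:
  x_c2 = L1*cos(t1) + Lc2*cos(t1+t2)
       = 3.0*0.5446 + 1.1*0.9336 = 2.6609 m
tau1 = m1*g*x_c1 + m2*g*x_c2
     = 13*9.81*0.817 + 4*9.81*2.6609
     = 104.1867 + 104.412
     = 208.5987 Nm


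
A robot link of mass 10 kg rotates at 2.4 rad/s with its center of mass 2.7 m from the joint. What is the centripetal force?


F = m * omega^2 * r
= 10 * 2.4^2 * 2.7
= 10 * 5.76 * 2.7
= 155.52 N


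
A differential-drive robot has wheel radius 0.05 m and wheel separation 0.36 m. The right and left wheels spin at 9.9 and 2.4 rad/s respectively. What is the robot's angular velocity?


vR = r*wR = 0.05*9.9 = 0.495 m/s
vL = r*wL = 0.05*2.4 = 0.12 m/s
v = (vR+vL)/2 = 0.3075 m/s
omega = (vR-vL)/L = 1.0417 rad/s
angular velocity = 1.0417 rad/s


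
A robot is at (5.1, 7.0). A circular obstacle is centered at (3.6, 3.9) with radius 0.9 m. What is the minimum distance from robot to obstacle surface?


center_dist = sqrt((5.1-3.6)^2 + (7.0-3.9)^2)
= sqrt(2.25 + 9.61)
= 3.4438
min_dist = center_dist - radius = 3.4438 - 0.9 = 2.5438 m


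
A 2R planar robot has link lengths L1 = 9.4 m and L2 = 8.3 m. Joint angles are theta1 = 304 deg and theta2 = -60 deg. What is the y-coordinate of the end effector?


Convert angles to radians: theta1 = 5.3058, theta2 = -1.0472
y = L1*sin(theta1) + L2*sin(theta1+theta2)
y = -7.793 + -7.46
y = -15.2529


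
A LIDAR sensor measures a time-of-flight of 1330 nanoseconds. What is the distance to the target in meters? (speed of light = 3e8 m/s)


tof = 1330 ns = 1.33e-06 s
dist = c * tof / 2
= 3e8 * 1.33e-06 / 2
= 199.5 m


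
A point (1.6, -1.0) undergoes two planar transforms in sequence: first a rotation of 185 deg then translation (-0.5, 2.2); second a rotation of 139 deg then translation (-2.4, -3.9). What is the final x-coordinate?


After transform 1:
x1 = cos(185)*1.6 - sin(185)*-1.0 + -0.5 = -2.1811
y1 = sin(185)*1.6 + cos(185)*-1.0 + 2.2 = 3.0567
After transform 2:
x2 = cos(139)*-2.1811 - sin(139)*3.0567 + -2.4
= -2.7593
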